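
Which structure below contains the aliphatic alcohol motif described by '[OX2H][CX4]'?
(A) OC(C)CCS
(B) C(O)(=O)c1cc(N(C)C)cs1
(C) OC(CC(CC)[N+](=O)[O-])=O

[OX2H][CX4] describes a hydroxyl oxygen bound to an sp3 (X4) carbon (an aliphatic alcohol).
(A) contains a hydroxyl group (-OH), which satisfies every atom and bond constraint.
(B) has a carboxylic acid group (-C(=O)OH) but the -OH is on a CX3 carbonyl carbon, not a CX4 carbon.
(C) has a carboxylic acid group (-C(=O)OH) but the -OH is on a CX3 carbonyl carbon, not a CX4 carbon.
So the answer is (A).

A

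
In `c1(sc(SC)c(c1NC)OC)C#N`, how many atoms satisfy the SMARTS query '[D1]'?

The query [D1] means: atom with exactly one heavy-atom neighbour (degree 1).
Check the 13 heavy atoms by environment: 1× s (aromatic, D2) → no; 4× c (aromatic, D3) → no; 1× O (D2) → no; 3× C (D1) → match; 1× S (D2) → no; 1× N (D2) → no; 1× C (D2) → no; 1× N (D1) → match.
Summing the matching environments: 3 + 1 = 4 matching atoms.

4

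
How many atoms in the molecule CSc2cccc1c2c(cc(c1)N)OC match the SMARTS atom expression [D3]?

5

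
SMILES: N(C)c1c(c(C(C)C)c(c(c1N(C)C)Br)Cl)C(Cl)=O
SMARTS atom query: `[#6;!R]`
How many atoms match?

7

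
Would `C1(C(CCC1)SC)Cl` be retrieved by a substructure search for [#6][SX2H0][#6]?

Yes

The pattern [#6][SX2H0][#6] describes an aliphatic sulfur bridging two carbons with no H on the sulfur — a thioether.
The molecule carries a methylthio ether (-SCH3), whose atoms satisfy every constraint of the query, so the pattern matches.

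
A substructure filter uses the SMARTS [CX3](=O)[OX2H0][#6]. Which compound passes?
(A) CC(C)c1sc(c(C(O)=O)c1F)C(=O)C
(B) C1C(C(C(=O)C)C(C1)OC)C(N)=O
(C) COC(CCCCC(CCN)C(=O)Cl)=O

C

[CX3](=O)[OX2H0][#6] describes a carbonyl carbon bonded to an oxygen that is itself bonded to carbon (no H on that O) (an ester).
(A) has a carboxylic acid group (-C(=O)OH) but the singly-bonded O carries H (OX2H1, not H0).
(B) has a primary amide (-C(=O)NH2) but the carbonyl is bonded to N, not to an O-C linkage.
(C) contains a methyl-ester group (-C(=O)OCH3), which satisfies every atom and bond constraint.
So the answer is (C).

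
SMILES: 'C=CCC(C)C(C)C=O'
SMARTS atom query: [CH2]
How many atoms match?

2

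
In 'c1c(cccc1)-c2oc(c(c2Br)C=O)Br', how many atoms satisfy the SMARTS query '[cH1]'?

The query [cH1] means: aromatic carbon bearing exactly one hydrogen.
Check the 15 heavy atoms by environment: 1× o (aromatic, H0) → no; 5× c (aromatic, H0) → no; 5× c (aromatic, H1) → match; 1× C (H1) → no; 1× O (H0) → no; 2× Br (H0) → no.
That gives 5 matching atoms.

5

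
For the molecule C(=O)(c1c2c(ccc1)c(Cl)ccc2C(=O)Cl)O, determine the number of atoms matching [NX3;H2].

Check the 17 heavy atoms by environment: 5× c (aromatic, H0, X3) → no; 5× c (aromatic, H1, X3) → no; 2× C (H0, X3) → no; 2× O (H0, X1) → no; 2× Cl (H0, X1) → no; 1× O (H1, X2) → no.
No environment satisfies the query, so 0 matching atoms.

0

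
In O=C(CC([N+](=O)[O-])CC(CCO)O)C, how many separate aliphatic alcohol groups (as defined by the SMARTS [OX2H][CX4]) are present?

[OX2H][CX4] is the SMARTS for an aliphatic alcohol: a hydroxyl oxygen bound to an sp3 (X4) carbon.
The molecule carries 2 separate instances of a hydroxyl group (-OH) meeting every constraint; each maps to a distinct set of atoms, giving 2 matches.

2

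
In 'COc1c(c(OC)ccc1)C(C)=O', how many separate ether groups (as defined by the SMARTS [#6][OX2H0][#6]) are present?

2

[#6][OX2H0][#6] is the SMARTS for an ether: an aliphatic oxygen bridging two carbons with no H on the oxygen.
The molecule carries 2 separate instances of a methoxy ether (-OCH3) meeting every constraint; each maps to a distinct set of atoms, giving 2 matches.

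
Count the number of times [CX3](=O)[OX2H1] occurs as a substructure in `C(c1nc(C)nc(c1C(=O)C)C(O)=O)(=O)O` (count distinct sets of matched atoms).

[CX3](=O)[OX2H1] is the SMARTS for a carboxylic acid: an sp2 carbon double-bonded to O and single-bonded to an -OH oxygen.
The molecule carries 2 separate instances of a carboxylic acid group (-C(=O)OH) meeting every constraint; each maps to a distinct set of atoms, giving 2 matches.

2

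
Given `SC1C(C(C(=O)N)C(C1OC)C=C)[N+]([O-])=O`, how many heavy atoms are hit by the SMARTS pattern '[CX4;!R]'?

1

The query [CX4;!R] means: aliphatic carbon with four total connections, not in a ring.
Check the 16 heavy atoms by environment: 5× C (X4, in 5-ring) → no; 1× N (charge +1, X3, acyclic) → no; 1× O (charge -1, X1, acyclic) → no; 2× O (X1, acyclic) → no; 1× O (X2, acyclic) → no; 1× C (X4, acyclic) → match; 1× S (X2, acyclic) → no; 3× C (X3, acyclic) → no; 1× N (X3, acyclic) → no.
That gives 1 matching atom.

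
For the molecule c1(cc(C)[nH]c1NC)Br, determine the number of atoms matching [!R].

4

The query [!R] means: !R matches any atom not in a ring.
Check the 9 heavy atoms by environment: 1× n (aromatic, in 5-ring) → no; 4× c (aromatic, in 5-ring) → no; 2× C (acyclic) → match; 1× N (acyclic) → match; 1× Br (acyclic) → match.
Summing the matching environments: 2 + 1 + 1 = 4 matching atoms.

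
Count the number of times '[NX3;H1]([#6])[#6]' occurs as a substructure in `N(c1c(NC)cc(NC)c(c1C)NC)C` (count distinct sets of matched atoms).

4

[NX3;H1]([#6])[#6] is the SMARTS for a secondary amine: a trivalent nitrogen with one H, bonded to two carbons.
The molecule carries 4 separate instances of an N-methylamino group (-NHCH3) meeting every constraint; each maps to a distinct set of atoms, giving 4 matches.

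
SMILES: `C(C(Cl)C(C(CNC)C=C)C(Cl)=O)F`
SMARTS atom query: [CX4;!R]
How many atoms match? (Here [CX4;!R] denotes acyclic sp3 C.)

The query [CX4;!R] means: aliphatic carbon with four total connections, not in a ring.
Check the 14 heavy atoms by environment: 6× C (X4, acyclic) → match; 3× C (X3, acyclic) → no; 1× N (X3, acyclic) → no; 1× F (X1, acyclic) → no; 2× Cl (X1, acyclic) → no; 1× O (X1, acyclic) → no.
That gives 6 matching atoms.

6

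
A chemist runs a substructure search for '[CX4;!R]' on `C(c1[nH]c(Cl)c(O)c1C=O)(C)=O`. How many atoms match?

1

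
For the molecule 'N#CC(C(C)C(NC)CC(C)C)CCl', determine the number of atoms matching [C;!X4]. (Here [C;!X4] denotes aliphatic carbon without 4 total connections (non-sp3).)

1

The query [C;!X4] means: aliphatic carbon that does not have four total connections.
Check the 14 heavy atoms by environment: 10× C (X4) → no; 1× C (X2) → match; 1× N (X1) → no; 1× N (X3) → no; 1× Cl (X1) → no.
That gives 1 matching atom.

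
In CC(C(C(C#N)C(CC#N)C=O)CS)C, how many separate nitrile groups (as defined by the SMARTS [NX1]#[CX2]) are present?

[NX1]#[CX2] is the SMARTS for a nitrile: a nitrogen triple-bonded to a two-connected carbon.
The molecule carries 2 separate instances of a nitrile (-C#N) meeting every constraint; each maps to a distinct set of atoms, giving 2 matches.

2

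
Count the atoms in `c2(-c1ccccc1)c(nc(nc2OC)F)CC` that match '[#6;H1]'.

The query [#6;H1] means: any carbon bearing exactly one hydrogen.
Check the 17 heavy atoms by environment: 2× n (aromatic, H0) → no; 5× c (aromatic, H0) → no; 1× O (H0) → no; 2× C (H3) → no; 1× F (H0) → no; 5× c (aromatic, H1) → match; 1× C (H2) → no.
That gives 5 matching atoms.

5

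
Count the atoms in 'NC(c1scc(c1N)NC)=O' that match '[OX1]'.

The query [OX1] means: aliphatic oxygen with one total connection — typically a carbonyl =O or an oxide.
Check the 11 heavy atoms by environment: 1× s (aromatic, X2) → no; 4× c (aromatic, X3) → no; 3× N (X3) → no; 1× C (X4) → no; 1× C (X3) → no; 1× O (X1) → match.
That gives 1 matching atom.

1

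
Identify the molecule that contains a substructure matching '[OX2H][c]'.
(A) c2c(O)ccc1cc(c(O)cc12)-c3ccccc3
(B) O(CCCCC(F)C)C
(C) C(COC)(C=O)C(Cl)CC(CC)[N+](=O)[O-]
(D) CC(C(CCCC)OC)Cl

A

[OX2H][c] describes a hydroxyl oxygen attached to an aromatic carbon (a phenol).
(A) contains a hydroxyl group (-OH), which satisfies every atom and bond constraint.
(B) has a methoxy ether (-OCH3) but the oxygen has H0, not H1.
(C) has a methoxy ether (-OCH3) but the oxygen has H0, not H1.
(D) has a methoxy ether (-OCH3) but the oxygen has H0, not H1.
So the answer is (A).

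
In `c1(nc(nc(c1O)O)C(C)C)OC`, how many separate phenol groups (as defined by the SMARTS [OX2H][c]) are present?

[OX2H][c] is the SMARTS for a phenol: a hydroxyl oxygen attached to an aromatic carbon.
The molecule carries 2 separate instances of a hydroxyl group (-OH) meeting every constraint; each maps to a distinct set of atoms, giving 2 matches.

2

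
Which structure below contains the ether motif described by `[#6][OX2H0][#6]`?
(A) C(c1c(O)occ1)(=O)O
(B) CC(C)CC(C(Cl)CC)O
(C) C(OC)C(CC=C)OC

C

[#6][OX2H0][#6] describes an aliphatic oxygen bridging two carbons with no H on the oxygen (an ether).
(A) has a carboxylic acid group (-C(=O)OH) but the -OH oxygen has H1; the =O is OX1, not OX2.
(B) has a hydroxyl group (-OH) but the oxygen has H1, not H0 bridging two carbons.
(C) contains a methoxy ether (-OCH3), which satisfies every atom and bond constraint.
So the answer is (C).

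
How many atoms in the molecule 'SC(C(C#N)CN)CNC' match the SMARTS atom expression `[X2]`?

Check the 10 heavy atoms by environment: 5× C (X4) → no; 2× N (X3) → no; 1× C (X2) → match; 1× N (X1) → no; 1× S (X2) → match.
Summing the matching environments: 1 + 1 = 2 matching atoms.

2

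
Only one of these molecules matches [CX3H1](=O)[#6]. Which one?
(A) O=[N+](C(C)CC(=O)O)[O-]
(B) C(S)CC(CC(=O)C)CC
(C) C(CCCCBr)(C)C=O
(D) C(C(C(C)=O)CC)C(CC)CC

C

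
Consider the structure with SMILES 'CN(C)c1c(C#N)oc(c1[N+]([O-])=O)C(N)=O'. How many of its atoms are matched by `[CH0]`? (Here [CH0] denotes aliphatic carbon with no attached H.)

The query [CH0] means: aliphatic carbon with no attached hydrogen.
Check the 16 heavy atoms by environment: 1× o (aromatic, H0) → no; 4× c (aromatic, H0) → no; 2× C (H0) → match; 2× N (H0) → no; 2× C (H3) → no; 1× N (charge +1, H0) → no; 1× O (charge -1, H0) → no; 2× O (H0) → no; 1× N (H2) → no.
That gives 2 matching atoms.

2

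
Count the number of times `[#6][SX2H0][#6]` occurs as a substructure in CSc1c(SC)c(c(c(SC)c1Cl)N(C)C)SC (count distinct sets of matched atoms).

4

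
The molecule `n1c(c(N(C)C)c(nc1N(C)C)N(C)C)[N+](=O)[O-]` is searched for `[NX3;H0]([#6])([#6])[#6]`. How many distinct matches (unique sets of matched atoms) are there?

[NX3;H0]([#6])([#6])[#6] is the SMARTS for a tertiary amine: a trivalent nitrogen with no H, bonded to three carbons.
The molecule carries 3 separate instances of a dimethylamino group (-N(CH3)2) meeting every constraint; each maps to a distinct set of atoms, giving 3 matches.

3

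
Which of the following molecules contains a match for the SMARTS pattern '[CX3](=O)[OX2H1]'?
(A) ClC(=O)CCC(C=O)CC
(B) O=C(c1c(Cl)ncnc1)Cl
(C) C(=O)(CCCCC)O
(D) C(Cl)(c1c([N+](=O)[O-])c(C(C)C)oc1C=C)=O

[CX3](=O)[OX2H1] describes an sp2 carbon double-bonded to O and single-bonded to an -OH oxygen (a carboxylic acid).
(A) has an aldehyde (-CHO) but there is no singly-bonded oxygen on the carbonyl carbon.
(B) has an acyl chloride (-C(=O)Cl) but the carbonyl is bonded to Cl, not to an -OH oxygen.
(C) contains a carboxylic acid group (-C(=O)OH), which satisfies every atom and bond constraint.
(D) has an acyl chloride (-C(=O)Cl) but the carbonyl is bonded to Cl, not to an -OH oxygen.
So the answer is (C).

C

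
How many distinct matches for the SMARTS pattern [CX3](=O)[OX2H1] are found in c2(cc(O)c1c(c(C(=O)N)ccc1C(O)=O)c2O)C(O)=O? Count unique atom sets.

2

[CX3](=O)[OX2H1] is the SMARTS for a carboxylic acid: an sp2 carbon double-bonded to O and single-bonded to an -OH oxygen.
The molecule carries 2 separate instances of a carboxylic acid group (-C(=O)OH) meeting every constraint; each maps to a distinct set of atoms, giving 2 matches.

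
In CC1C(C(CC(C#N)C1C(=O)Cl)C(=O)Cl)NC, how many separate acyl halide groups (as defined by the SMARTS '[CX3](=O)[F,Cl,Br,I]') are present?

2

[CX3](=O)[F,Cl,Br,I] is the SMARTS for an acyl halide: a carbonyl carbon bonded to a halogen.
The molecule carries 2 separate instances of an acyl chloride (-C(=O)Cl) meeting every constraint; each maps to a distinct set of atoms, giving 2 matches.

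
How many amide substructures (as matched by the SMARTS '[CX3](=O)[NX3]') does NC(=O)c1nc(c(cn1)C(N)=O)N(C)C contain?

[CX3](=O)[NX3] is the SMARTS for an amide: a carbonyl carbon bonded to a trivalent nitrogen.
The molecule carries 2 separate instances of a primary amide (-C(=O)NH2) meeting every constraint; each maps to a distinct set of atoms, giving 2 matches.

2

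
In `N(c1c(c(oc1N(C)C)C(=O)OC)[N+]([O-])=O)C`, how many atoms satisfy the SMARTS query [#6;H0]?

5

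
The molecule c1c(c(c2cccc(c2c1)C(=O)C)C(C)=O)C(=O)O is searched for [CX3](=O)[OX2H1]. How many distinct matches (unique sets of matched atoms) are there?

1

[CX3](=O)[OX2H1] is the SMARTS for a carboxylic acid: an sp2 carbon double-bonded to O and single-bonded to an -OH oxygen.
Exactly one fragment in the molecule meets all constraints, giving 1 match.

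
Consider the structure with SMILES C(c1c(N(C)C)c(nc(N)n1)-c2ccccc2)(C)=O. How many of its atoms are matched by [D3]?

The query [D3] means: atom with exactly three heavy-atom neighbours.
Check the 19 heavy atoms by environment: 2× n (aromatic, D2) → no; 5× c (aromatic, D3) → match; 1× N (D3) → match; 3× C (D1) → no; 1× C (D3) → match; 1× O (D1) → no; 1× N (D1) → no; 5× c (aromatic, D2) → no.
Summing the matching environments: 5 + 1 + 1 = 7 matching atoms.

7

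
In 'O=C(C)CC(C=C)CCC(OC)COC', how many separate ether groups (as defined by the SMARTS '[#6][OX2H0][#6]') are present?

2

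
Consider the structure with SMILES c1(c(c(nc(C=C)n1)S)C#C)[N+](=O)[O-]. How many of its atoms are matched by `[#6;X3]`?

6

The query [#6;X3] means: any carbon (aromatic or not) with three total connections.
Check the 14 heavy atoms by environment: 2× n (aromatic, X2) → no; 4× c (aromatic, X3) → match; 2× C (X2) → no; 1× S (X2) → no; 2× C (X3) → match; 1× N (charge +1, X3) → no; 1× O (charge -1, X1) → no; 1× O (X1) → no.
Summing the matching environments: 4 + 2 = 6 matching atoms.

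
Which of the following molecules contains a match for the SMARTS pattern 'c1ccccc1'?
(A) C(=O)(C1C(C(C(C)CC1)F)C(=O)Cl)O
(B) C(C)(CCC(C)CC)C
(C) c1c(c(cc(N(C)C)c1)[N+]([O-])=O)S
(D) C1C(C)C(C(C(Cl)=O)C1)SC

C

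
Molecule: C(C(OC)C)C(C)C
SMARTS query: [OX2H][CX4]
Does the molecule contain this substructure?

No

The pattern [OX2H][CX4] describes a hydroxyl oxygen bound to an sp3 (X4) carbon — an aliphatic alcohol.
The closest candidate here is a methoxy ether (-OCH3), but the oxygen has H0 (ether), not H1. No other fragment satisfies the full query, so there is no match.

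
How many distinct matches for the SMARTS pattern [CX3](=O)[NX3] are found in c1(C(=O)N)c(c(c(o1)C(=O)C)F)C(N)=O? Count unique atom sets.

2

[CX3](=O)[NX3] is the SMARTS for an amide: a carbonyl carbon bonded to a trivalent nitrogen.
The molecule carries 2 separate instances of a primary amide (-C(=O)NH2) meeting every constraint; each maps to a distinct set of atoms, giving 2 matches.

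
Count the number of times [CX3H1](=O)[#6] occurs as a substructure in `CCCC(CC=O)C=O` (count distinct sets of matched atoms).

[CX3H1](=O)[#6] is the SMARTS for an aldehyde: an sp2 carbon with one H, double-bonded to O and single-bonded to carbon.
The molecule carries 2 separate instances of an aldehyde (-CHO) meeting every constraint; each maps to a distinct set of atoms, giving 2 matches.

2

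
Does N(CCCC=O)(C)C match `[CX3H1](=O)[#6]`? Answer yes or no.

Yes

The pattern [CX3H1](=O)[#6] describes an sp2 carbon with one H, double-bonded to O and single-bonded to carbon — an aldehyde.
The molecule carries an aldehyde (-CHO), whose atoms satisfy every constraint of the query, so the pattern matches.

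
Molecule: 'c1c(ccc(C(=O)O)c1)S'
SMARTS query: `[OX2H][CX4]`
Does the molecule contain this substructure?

The pattern [OX2H][CX4] describes a hydroxyl oxygen bound to an sp3 (X4) carbon — an aliphatic alcohol.
The closest candidate here is a carboxylic acid group (-C(=O)OH), but the -OH is on a CX3 carbonyl carbon, not a CX4 carbon. No other fragment satisfies the full query, so there is no match.

No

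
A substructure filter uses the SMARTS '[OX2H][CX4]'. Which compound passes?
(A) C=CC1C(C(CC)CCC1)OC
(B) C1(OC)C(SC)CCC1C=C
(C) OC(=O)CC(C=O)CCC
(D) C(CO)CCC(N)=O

D

[OX2H][CX4] describes a hydroxyl oxygen bound to an sp3 (X4) carbon (an aliphatic alcohol).
(A) has a methoxy ether (-OCH3) but the oxygen has H0 (ether), not H1.
(B) has a methoxy ether (-OCH3) but the oxygen has H0 (ether), not H1.
(C) has a carboxylic acid group (-C(=O)OH) but the -OH is on a CX3 carbonyl carbon, not a CX4 carbon.
(D) contains a hydroxyl group (-OH), which satisfies every atom and bond constraint.
So the answer is (D).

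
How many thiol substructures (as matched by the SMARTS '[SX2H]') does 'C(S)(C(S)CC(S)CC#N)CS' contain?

4

[SX2H] is the SMARTS for a thiol: an aliphatic sulfur with two connections, one being H.
The molecule carries 4 separate instances of a thiol (-SH) meeting every constraint; each maps to a distinct set of atoms, giving 4 matches.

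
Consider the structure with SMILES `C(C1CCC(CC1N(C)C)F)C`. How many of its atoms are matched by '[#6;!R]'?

The query [#6;!R] means: carbon not in any ring.
Check the 12 heavy atoms by environment: 6× C (in 6-ring) → no; 4× C (acyclic) → match; 1× F (acyclic) → no; 1× N (acyclic) → no.
That gives 4 matching atoms.

4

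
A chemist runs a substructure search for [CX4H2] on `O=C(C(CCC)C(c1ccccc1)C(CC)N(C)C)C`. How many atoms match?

The query [CX4H2] means: sp3 carbon (X4) with exactly two hydrogens.
Check the 20 heavy atoms by environment: 3× C (H2, X4) → match; 3× C (H1, X4) → no; 1× c (aromatic, H0, X3) → no; 5× c (aromatic, H1, X3) → no; 5× C (H3, X4) → no; 1× C (H0, X3) → no; 1× O (H0, X1) → no; 1× N (H0, X3) → no.
That gives 3 matching atoms.

3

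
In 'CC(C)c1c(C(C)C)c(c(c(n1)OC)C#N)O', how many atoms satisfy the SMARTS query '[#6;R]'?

5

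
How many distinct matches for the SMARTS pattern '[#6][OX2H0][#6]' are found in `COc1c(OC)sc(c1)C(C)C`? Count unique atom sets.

[#6][OX2H0][#6] is the SMARTS for an ether: an aliphatic oxygen bridging two carbons with no H on the oxygen.
The molecule carries 2 separate instances of a methoxy ether (-OCH3) meeting every constraint; each maps to a distinct set of atoms, giving 2 matches.

2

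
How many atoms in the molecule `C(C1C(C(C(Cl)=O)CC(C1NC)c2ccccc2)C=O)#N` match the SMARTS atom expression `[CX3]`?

2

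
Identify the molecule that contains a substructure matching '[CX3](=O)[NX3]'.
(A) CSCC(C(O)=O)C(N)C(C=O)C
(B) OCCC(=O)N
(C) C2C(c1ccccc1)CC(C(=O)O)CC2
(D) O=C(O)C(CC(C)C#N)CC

[CX3](=O)[NX3] describes a carbonyl carbon bonded to a trivalent nitrogen (an amide).
(A) has a primary amino group (-NH2) but the -NH2 is not attached to a carbonyl carbon.
(B) contains a primary amide (-C(=O)NH2), which satisfies every atom and bond constraint.
(C) has a carboxylic acid group (-C(=O)OH) but the carbonyl is bonded to O, not to an NX3 nitrogen.
(D) has a nitrile (-C#N) but the nitrile N is NX1 (triple-bonded), not NX3.
So the answer is (B).

B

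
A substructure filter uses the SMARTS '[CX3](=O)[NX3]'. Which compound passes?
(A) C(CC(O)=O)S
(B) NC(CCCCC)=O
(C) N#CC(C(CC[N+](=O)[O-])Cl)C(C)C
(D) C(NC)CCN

B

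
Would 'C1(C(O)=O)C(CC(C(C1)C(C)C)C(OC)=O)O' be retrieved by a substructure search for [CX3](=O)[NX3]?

The pattern [CX3](=O)[NX3] describes a carbonyl carbon bonded to a trivalent nitrogen — an amide.
The closest candidate here is a carboxylic acid group (-C(=O)OH), but the carbonyl is bonded to O, not to an NX3 nitrogen. No other fragment satisfies the full query, so there is no match.

No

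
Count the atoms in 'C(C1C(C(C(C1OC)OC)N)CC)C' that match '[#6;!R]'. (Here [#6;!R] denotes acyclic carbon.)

6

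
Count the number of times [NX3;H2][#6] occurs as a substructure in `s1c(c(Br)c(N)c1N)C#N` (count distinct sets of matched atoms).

2

[NX3;H2][#6] is the SMARTS for a primary amine: a trivalent nitrogen with two H attached to carbon.
The molecule carries 2 separate instances of a primary amino group (-NH2) meeting every constraint; each maps to a distinct set of atoms, giving 2 matches.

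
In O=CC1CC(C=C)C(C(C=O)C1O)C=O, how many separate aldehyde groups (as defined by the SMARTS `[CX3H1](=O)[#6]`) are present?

3

[CX3H1](=O)[#6] is the SMARTS for an aldehyde: an sp2 carbon with one H, double-bonded to O and single-bonded to carbon.
The molecule carries 3 separate instances of an aldehyde (-CHO) meeting every constraint; each maps to a distinct set of atoms, giving 3 matches.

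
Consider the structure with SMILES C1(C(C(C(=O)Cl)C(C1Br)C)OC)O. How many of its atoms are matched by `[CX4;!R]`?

2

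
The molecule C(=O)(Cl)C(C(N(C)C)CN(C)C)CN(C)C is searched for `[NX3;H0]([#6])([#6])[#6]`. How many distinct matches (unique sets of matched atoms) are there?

3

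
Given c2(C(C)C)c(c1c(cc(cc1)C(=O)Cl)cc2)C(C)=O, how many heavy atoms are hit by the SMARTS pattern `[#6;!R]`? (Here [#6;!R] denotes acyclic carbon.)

6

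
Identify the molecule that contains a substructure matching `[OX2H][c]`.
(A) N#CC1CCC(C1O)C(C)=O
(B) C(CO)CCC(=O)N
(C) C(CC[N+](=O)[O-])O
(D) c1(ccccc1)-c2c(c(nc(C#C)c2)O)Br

[OX2H][c] describes a hydroxyl oxygen attached to an aromatic carbon (a phenol).
(A) has a hydroxyl group (-OH) but the -OH is on an aliphatic carbon, not an aromatic c.
(B) has a hydroxyl group (-OH) but the -OH is on an aliphatic carbon, not an aromatic c.
(C) has a hydroxyl group (-OH) but the -OH is on an aliphatic carbon, not an aromatic c.
(D) contains a hydroxyl group (-OH), which satisfies every atom and bond constraint.
So the answer is (D).

D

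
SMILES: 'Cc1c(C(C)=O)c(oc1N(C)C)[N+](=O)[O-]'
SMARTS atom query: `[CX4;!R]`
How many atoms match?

4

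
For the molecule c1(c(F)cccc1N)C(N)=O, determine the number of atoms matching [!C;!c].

The query [!C;!c] means: neither aliphatic nor aromatic carbon — same as [!#6].
Check the 11 heavy atoms by environment: 6× c (aromatic) → no; 1× F → match; 2× N → match; 1× C → no; 1× O → match.
Summing the matching environments: 1 + 2 + 1 = 4 matching atoms.

4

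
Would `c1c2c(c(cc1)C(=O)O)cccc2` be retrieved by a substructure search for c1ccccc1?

The pattern c1ccccc1 describes six aromatic carbons in a ring — a benzene ring.
The required atom environment is present in the molecule, so the pattern matches.

Yes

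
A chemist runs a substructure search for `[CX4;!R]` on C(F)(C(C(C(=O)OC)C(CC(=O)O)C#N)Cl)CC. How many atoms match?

8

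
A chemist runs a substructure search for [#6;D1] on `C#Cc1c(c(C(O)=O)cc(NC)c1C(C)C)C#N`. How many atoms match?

Check the 18 heavy atoms by environment: 5× c (aromatic, D3) → no; 1× c (aromatic, D2) → no; 2× C (D3) → no; 4× C (D1) → match; 2× C (D2) → no; 2× O (D1) → no; 1× N (D2) → no; 1× N (D1) → no.
That gives 4 matching atoms.

4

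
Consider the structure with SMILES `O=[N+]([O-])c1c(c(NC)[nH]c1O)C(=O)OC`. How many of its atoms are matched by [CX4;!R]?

Check the 15 heavy atoms by environment: 1× n (aromatic, X3, in 5-ring) → no; 4× c (aromatic, X3, in 5-ring) → no; 1× N (X3, acyclic) → no; 2× C (X4, acyclic) → match; 2× O (X2, acyclic) → no; 1× N (charge +1, X3, acyclic) → no; 1× O (charge -1, X1, acyclic) → no; 2× O (X1, acyclic) → no; 1× C (X3, acyclic) → no.
That gives 2 matching atoms.

2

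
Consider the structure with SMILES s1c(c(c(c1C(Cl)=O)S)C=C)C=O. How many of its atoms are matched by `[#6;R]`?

4

The query [#6;R] means: carbon that is part of a ring.
Check the 13 heavy atoms by environment: 1× s (aromatic, in 5-ring) → no; 4× c (aromatic, in 5-ring) → match; 1× S (acyclic) → no; 4× C (acyclic) → no; 2× O (acyclic) → no; 1× Cl (acyclic) → no.
That gives 4 matching atoms.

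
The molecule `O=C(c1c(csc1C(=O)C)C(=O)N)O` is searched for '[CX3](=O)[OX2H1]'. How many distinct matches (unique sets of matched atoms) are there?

[CX3](=O)[OX2H1] is the SMARTS for a carboxylic acid: an sp2 carbon double-bonded to O and single-bonded to an -OH oxygen.
Exactly one fragment in the molecule meets all constraints, giving 1 match.

1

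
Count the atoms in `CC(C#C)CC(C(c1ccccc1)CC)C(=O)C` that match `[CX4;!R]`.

8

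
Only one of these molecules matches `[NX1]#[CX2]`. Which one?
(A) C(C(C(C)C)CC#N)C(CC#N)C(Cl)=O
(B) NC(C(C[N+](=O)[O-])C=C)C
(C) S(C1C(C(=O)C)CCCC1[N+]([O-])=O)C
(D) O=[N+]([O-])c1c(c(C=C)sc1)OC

A

[NX1]#[CX2] describes a nitrogen triple-bonded to a two-connected carbon (a nitrile).
(A) contains a nitrile (-C#N), which satisfies every atom and bond constraint.
(B) has a nitro group (-[N+](=O)[O-]) but there is no C#N triple bond.
(C) has a nitro group (-[N+](=O)[O-]) but there is no C#N triple bond.
(D) has a nitro group (-[N+](=O)[O-]) but there is no C#N triple bond.
So the answer is (A).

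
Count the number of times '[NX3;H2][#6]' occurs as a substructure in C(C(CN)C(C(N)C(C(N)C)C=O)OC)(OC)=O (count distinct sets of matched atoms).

3

[NX3;H2][#6] is the SMARTS for a primary amine: a trivalent nitrogen with two H attached to carbon.
The molecule carries 3 separate instances of a primary amino group (-NH2) meeting every constraint; each maps to a distinct set of atoms, giving 3 matches.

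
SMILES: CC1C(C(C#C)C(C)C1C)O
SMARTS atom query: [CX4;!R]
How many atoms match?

3

The query [CX4;!R] means: aliphatic carbon with four total connections, not in a ring.
Check the 11 heavy atoms by environment: 5× C (X4, in 5-ring) → no; 3× C (X4, acyclic) → match; 1× O (X2, acyclic) → no; 2× C (X2, acyclic) → no.
That gives 3 matching atoms.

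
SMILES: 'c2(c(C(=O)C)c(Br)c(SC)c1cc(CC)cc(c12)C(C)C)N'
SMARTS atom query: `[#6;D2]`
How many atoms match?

3

The query [#6;D2] means: any carbon bonded to exactly two heavy atoms.
Check the 22 heavy atoms by environment: 8× c (aromatic, D3) → no; 2× c (aromatic, D2) → match; 1× N (D1) → no; 1× S (D2) → no; 5× C (D1) → no; 2× C (D3) → no; 1× C (D2) → match; 1× O (D1) → no; 1× Br (D1) → no.
Summing the matching environments: 2 + 1 = 3 matching atoms.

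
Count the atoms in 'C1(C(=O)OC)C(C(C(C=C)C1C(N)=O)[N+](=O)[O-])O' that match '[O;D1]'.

5

Check the 18 heavy atoms by environment: 7× C (D3) → no; 1× C (D2) → no; 2× C (D1) → no; 1× N (charge +1, D3) → no; 1× O (charge -1, D1) → match; 4× O (D1) → match; 1× N (D1) → no; 1× O (D2) → no.
Summing the matching environments: 1 + 4 = 5 matching atoms.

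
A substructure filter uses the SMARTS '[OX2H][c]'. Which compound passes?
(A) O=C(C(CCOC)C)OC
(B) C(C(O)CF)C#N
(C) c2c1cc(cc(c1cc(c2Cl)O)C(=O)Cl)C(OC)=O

C

[OX2H][c] describes a hydroxyl oxygen attached to an aromatic carbon (a phenol).
(A) has a methoxy ether (-OCH3) but the oxygen has H0, not H1.
(B) has a hydroxyl group (-OH) but the -OH is on an aliphatic carbon, not an aromatic c.
(C) contains a hydroxyl group (-OH), which satisfies every atom and bond constraint.
So the answer is (C).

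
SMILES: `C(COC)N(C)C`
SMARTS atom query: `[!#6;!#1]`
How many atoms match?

2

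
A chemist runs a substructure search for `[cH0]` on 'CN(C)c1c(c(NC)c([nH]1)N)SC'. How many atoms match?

4

Check the 13 heavy atoms by environment: 1× n (aromatic, H1) → no; 4× c (aromatic, H0) → match; 1× N (H2) → no; 1× S (H0) → no; 4× C (H3) → no; 1× N (H1) → no; 1× N (H0) → no.
That gives 4 matching atoms.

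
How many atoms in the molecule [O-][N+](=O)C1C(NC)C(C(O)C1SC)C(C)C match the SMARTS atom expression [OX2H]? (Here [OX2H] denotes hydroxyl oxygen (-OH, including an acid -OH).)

1

Check the 16 heavy atoms by environment: 6× C (H1, X4) → no; 1× S (H0, X2) → no; 4× C (H3, X4) → no; 1× O (H1, X2) → match; 1× N (H1, X3) → no; 1× N (charge +1, H0, X3) → no; 1× O (charge -1, H0, X1) → no; 1× O (H0, X1) → no.
That gives 1 matching atom.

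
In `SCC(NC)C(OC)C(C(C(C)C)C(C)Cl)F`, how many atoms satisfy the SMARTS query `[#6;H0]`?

0

Check the 17 heavy atoms by environment: 1× C (H2) → no; 6× C (H1) → no; 5× C (H3) → no; 1× O (H0) → no; 1× S (H1) → no; 1× Cl (H0) → no; 1× F (H0) → no; 1× N (H1) → no.
No environment satisfies the query, so 0 matching atoms.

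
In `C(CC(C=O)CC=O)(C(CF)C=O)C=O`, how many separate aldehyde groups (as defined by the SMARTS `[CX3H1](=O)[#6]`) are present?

4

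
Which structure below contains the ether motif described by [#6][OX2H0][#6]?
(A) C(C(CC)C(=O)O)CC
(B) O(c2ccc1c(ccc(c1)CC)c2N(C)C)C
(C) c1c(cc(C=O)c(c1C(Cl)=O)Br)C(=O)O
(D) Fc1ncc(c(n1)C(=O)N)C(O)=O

B

[#6][OX2H0][#6] describes an aliphatic oxygen bridging two carbons with no H on the oxygen (an ether).
(A) has a carboxylic acid group (-C(=O)OH) but the -OH oxygen has H1; the =O is OX1, not OX2.
(B) contains a methoxy ether (-OCH3), which satisfies every atom and bond constraint.
(C) has a carboxylic acid group (-C(=O)OH) but the -OH oxygen has H1; the =O is OX1, not OX2.
(D) has a carboxylic acid group (-C(=O)OH) but the -OH oxygen has H1; the =O is OX1, not OX2.
So the answer is (B).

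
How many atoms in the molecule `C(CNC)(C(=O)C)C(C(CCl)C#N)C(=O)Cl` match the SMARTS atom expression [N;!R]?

2

The query [N;!R] means: aliphatic nitrogen not in a ring.
Check the 16 heavy atoms by environment: 10× C (acyclic) → no; 2× Cl (acyclic) → no; 2× O (acyclic) → no; 2× N (acyclic) → match.
That gives 2 matching atoms.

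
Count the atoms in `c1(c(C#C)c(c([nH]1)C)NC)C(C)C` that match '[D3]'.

5

Check the 13 heavy atoms by environment: 1× n (aromatic, D2) → no; 4× c (aromatic, D3) → match; 1× C (D3) → match; 5× C (D1) → no; 1× C (D2) → no; 1× N (D2) → no.
Summing the matching environments: 4 + 1 = 5 matching atoms.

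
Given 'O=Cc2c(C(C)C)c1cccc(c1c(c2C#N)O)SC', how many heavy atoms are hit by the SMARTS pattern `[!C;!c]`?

4

The query [!C;!c] means: neither aliphatic nor aromatic carbon — same as [!#6].
Check the 20 heavy atoms by environment: 10× c (aromatic) → no; 2× O → match; 6× C → no; 1× N → match; 1× S → match.
Summing the matching environments: 2 + 1 + 1 = 4 matching atoms.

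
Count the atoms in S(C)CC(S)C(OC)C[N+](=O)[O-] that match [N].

The query [N] means: uppercase N matches aliphatic (non-aromatic) nitrogen only.
Check the 12 heavy atoms by environment: 6× C → no; 2× S → no; 2× O → no; 1× N (charge +1) → match; 1× O (charge -1) → no.
That gives 1 matching atom.

1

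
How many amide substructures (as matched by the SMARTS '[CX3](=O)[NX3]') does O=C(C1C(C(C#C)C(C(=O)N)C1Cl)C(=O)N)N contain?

3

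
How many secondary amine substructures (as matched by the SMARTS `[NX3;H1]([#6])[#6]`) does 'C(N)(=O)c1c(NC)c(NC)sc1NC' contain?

[NX3;H1]([#6])[#6] is the SMARTS for a secondary amine: a trivalent nitrogen with one H, bonded to two carbons.
The molecule carries 3 separate instances of an N-methylamino group (-NHCH3) meeting every constraint; each maps to a distinct set of atoms, giving 3 matches.

3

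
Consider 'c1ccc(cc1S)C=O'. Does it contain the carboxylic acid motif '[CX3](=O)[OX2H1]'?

No

The pattern [CX3](=O)[OX2H1] describes an sp2 carbon double-bonded to O and single-bonded to an -OH oxygen — a carboxylic acid.
The closest candidate here is an aldehyde (-CHO), but there is no singly-bonded oxygen on the carbonyl carbon. No other fragment satisfies the full query, so there is no match.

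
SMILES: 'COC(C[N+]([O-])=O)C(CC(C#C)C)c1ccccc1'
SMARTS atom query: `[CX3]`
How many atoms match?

0

The query [CX3] means: C with X3: aliphatic carbon with exactly 3 total connections.
Check the 19 heavy atoms by environment: 7× C (X4) → no; 2× C (X2) → no; 6× c (aromatic, X3) → no; 1× N (charge +1, X3) → no; 1× O (charge -1, X1) → no; 1× O (X1) → no; 1× O (X2) → no.
No environment satisfies the query, so 0 matching atoms.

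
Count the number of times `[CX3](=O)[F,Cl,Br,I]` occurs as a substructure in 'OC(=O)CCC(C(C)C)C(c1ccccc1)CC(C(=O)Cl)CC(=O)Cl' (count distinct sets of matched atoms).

2

[CX3](=O)[F,Cl,Br,I] is the SMARTS for an acyl halide: a carbonyl carbon bonded to a halogen.
The molecule carries 2 separate instances of an acyl chloride (-C(=O)Cl) meeting every constraint; each maps to a distinct set of atoms, giving 2 matches.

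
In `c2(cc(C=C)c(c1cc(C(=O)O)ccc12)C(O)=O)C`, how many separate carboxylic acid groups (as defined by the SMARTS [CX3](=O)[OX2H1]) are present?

[CX3](=O)[OX2H1] is the SMARTS for a carboxylic acid: an sp2 carbon double-bonded to O and single-bonded to an -OH oxygen.
The molecule carries 2 separate instances of a carboxylic acid group (-C(=O)OH) meeting every constraint; each maps to a distinct set of atoms, giving 2 matches.

2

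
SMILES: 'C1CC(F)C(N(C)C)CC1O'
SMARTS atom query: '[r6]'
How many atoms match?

6

The query [r6] means: r6 matches atoms in a six-membered ring.
Check the 11 heavy atoms by environment: 6× C (in 6-ring) → match; 1× N (acyclic) → no; 2× C (acyclic) → no; 1× F (acyclic) → no; 1× O (acyclic) → no.
That gives 6 matching atoms.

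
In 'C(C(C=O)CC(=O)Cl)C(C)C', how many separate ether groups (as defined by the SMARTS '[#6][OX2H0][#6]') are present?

0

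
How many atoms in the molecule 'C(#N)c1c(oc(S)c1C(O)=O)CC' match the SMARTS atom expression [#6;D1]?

1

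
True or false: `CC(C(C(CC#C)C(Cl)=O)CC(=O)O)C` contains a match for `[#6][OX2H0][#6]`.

False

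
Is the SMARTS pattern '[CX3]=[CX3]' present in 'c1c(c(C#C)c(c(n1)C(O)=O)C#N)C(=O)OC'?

No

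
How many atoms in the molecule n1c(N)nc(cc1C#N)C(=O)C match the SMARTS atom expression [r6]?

6

The query [r6] means: r6 matches atoms in a six-membered ring.
Check the 12 heavy atoms by environment: 2× n (aromatic, in 6-ring) → match; 4× c (aromatic, in 6-ring) → match; 2× N (acyclic) → no; 3× C (acyclic) → no; 1× O (acyclic) → no.
Summing the matching environments: 2 + 4 = 6 matching atoms.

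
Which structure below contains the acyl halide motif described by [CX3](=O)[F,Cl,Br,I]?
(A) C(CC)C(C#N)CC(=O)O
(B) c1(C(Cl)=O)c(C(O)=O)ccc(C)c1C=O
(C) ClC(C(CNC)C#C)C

[CX3](=O)[F,Cl,Br,I] describes a carbonyl carbon bonded to a halogen (an acyl halide).
(A) has a carboxylic acid group (-C(=O)OH) but the carbonyl is bonded to -OH, not to a halogen.
(B) contains an acyl chloride (-C(=O)Cl), which satisfies every atom and bond constraint.
(C) has a chloro substituent but the Cl is not on a carbonyl carbon.
So the answer is (B).

B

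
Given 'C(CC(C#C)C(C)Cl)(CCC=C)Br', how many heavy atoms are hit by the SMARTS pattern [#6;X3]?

2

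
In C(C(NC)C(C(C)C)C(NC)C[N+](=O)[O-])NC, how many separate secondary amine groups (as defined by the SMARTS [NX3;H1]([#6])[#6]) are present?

3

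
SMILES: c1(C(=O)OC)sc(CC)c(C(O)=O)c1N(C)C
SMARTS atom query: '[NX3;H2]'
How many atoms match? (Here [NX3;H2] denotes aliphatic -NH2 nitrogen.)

0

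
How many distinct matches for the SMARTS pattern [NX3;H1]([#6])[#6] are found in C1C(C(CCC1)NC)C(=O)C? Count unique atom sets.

[NX3;H1]([#6])[#6] is the SMARTS for a secondary amine: a trivalent nitrogen with one H, bonded to two carbons.
Exactly one fragment in the molecule meets all constraints, giving 1 match.

1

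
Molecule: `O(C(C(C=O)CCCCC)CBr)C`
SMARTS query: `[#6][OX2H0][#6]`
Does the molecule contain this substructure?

The pattern [#6][OX2H0][#6] describes an aliphatic oxygen bridging two carbons with no H on the oxygen — an ether.
The molecule carries a methoxy ether (-OCH3), whose atoms satisfy every constraint of the query, so the pattern matches.

Yes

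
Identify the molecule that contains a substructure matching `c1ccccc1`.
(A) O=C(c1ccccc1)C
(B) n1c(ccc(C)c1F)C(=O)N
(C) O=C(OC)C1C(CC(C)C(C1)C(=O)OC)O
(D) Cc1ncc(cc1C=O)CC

A

c1ccccc1 describes six aromatic carbons in a ring (a benzene ring).
(A) contains the required atom environment, so the pattern matches.
(B) has a methyl group (-CH3) but no six-membered all-carbon aromatic ring is present.
(C) has a methyl group (-CH3) but no six-membered all-carbon aromatic ring is present.
(D) has a methyl group (-CH3) but no six-membered all-carbon aromatic ring is present.
So the answer is (A).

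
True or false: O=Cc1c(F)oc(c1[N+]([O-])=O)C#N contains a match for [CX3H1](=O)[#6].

True

The pattern [CX3H1](=O)[#6] describes an sp2 carbon with one H, double-bonded to O and single-bonded to carbon — an aldehyde.
The molecule carries an aldehyde (-CHO), whose atoms satisfy every constraint of the query, so the pattern matches.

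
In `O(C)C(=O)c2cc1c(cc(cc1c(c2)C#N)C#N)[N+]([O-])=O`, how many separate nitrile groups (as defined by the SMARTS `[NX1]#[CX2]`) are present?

2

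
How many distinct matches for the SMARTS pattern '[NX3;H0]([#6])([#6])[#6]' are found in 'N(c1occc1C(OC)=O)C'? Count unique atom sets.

0

[NX3;H0]([#6])([#6])[#6] is the SMARTS for a tertiary amine: a trivalent nitrogen with no H, bonded to three carbons.
The molecule has an N-methylamino group (-NHCH3), but the nitrogen still has one H (H1), not H0; nothing else fits, so there are 0 matches.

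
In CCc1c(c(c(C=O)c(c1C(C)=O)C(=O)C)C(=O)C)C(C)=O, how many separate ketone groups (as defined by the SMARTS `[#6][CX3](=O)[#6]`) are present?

4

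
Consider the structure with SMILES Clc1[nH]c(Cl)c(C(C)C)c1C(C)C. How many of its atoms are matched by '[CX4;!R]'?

The query [CX4;!R] means: aliphatic carbon with four total connections, not in a ring.
Check the 13 heavy atoms by environment: 1× n (aromatic, X3, in 5-ring) → no; 4× c (aromatic, X3, in 5-ring) → no; 6× C (X4, acyclic) → match; 2× Cl (X1, acyclic) → no.
That gives 6 matching atoms.

6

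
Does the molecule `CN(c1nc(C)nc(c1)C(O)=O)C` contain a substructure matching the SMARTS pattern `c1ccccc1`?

No

The pattern c1ccccc1 describes six aromatic carbons in a ring — a benzene ring.
The closest candidate here is a methyl group (-CH3), but no six-membered all-carbon aromatic ring is present. No other fragment satisfies the full query, so there is no match.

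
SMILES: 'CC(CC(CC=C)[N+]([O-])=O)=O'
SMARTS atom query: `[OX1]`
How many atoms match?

3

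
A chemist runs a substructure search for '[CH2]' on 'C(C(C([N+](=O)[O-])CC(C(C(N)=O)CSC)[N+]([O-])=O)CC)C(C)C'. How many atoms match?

The query [CH2] means: aliphatic carbon with exactly two hydrogens.
Check the 23 heavy atoms by environment: 4× C (H2) → match; 5× C (H1) → no; 1× C (H0) → no; 3× O (H0) → no; 1× N (H2) → no; 1× S (H0) → no; 4× C (H3) → no; 2× N (charge +1, H0) → no; 2× O (charge -1, H0) → no.
That gives 4 matching atoms.

4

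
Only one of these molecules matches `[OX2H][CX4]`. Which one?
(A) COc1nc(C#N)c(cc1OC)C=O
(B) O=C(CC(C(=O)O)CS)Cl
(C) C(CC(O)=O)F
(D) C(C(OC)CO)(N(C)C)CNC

D

[OX2H][CX4] describes a hydroxyl oxygen bound to an sp3 (X4) carbon (an aliphatic alcohol).
(A) has a methoxy ether (-OCH3) but the oxygen has H0 (ether), not H1.
(B) has a carboxylic acid group (-C(=O)OH) but the -OH is on a CX3 carbonyl carbon, not a CX4 carbon.
(C) has a carboxylic acid group (-C(=O)OH) but the -OH is on a CX3 carbonyl carbon, not a CX4 carbon.
(D) contains a hydroxyl group (-OH), which satisfies every atom and bond constraint.
So the answer is (D).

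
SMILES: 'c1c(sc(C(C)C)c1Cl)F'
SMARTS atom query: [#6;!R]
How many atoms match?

3

The query [#6;!R] means: carbon not in any ring.
Check the 10 heavy atoms by environment: 1× s (aromatic, in 5-ring) → no; 4× c (aromatic, in 5-ring) → no; 1× Cl (acyclic) → no; 1× F (acyclic) → no; 3× C (acyclic) → match.
That gives 3 matching atoms.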